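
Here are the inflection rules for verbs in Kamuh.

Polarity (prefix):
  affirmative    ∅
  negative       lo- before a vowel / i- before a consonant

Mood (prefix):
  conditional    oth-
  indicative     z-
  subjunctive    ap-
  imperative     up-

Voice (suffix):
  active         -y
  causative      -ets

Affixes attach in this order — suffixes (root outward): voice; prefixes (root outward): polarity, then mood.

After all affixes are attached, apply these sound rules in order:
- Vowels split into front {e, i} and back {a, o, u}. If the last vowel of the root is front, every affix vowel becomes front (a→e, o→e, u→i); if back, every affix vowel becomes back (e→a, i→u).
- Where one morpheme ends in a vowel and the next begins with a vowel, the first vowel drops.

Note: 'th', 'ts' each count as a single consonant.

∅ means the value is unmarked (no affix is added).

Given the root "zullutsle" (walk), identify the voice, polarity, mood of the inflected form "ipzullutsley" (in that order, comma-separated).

Segment: up-zullutsle-y.
voice: -y → active.
polarity: ∅ → affirmative.
mood: up- → imperative.

active, affirmative, imperative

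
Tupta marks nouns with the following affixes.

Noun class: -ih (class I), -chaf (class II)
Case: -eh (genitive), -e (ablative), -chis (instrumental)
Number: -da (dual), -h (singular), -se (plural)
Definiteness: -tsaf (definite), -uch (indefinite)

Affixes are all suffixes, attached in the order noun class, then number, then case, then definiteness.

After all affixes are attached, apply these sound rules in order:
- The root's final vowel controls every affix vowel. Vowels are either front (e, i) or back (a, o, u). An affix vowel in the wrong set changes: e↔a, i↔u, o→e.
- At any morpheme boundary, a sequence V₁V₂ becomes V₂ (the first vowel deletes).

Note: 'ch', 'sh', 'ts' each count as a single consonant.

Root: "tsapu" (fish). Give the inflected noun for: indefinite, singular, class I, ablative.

tsapuhhuch

Attach noun class class I -ih → tsapuih.
Attach number singular -h → tsapuihh.
Attach case ablative -e → tsapuihhe.
Attach definiteness indefinite -uch → tsapuihheuch.
Apply vowel harmony: tsapuihheuch → tsapuuhhauch.
Apply vowel deletion: tsapuuhhauch → tsapuhhuch.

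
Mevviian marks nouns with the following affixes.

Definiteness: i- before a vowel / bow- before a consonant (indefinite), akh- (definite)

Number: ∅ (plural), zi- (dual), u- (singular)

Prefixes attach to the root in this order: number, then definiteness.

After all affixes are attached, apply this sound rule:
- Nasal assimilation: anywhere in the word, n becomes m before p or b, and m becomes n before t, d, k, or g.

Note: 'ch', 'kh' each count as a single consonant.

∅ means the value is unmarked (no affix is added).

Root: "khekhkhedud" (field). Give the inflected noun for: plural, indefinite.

bowkhekhkhedud

number = plural: zero marking, form stays khekhkhedud.
Attach definiteness indefinite bow- (before consonant 'kh') → bowkhekhkhedud.
Nasal assimilation: no change.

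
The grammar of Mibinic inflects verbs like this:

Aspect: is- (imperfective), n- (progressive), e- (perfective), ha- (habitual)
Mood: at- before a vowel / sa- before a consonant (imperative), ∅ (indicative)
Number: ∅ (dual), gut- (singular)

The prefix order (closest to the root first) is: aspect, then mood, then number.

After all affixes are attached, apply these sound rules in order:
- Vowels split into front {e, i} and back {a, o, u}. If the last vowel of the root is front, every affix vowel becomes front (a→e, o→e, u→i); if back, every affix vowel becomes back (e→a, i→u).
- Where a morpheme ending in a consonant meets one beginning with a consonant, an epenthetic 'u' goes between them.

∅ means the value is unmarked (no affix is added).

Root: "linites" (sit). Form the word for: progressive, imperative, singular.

gitusenulinites

Attach aspect progressive n- → nlinites.
Attach mood imperative sa- (before consonant 'n') → sanlinites.
Attach number singular gut- → gutsanlinites.
Apply vowel harmony: gutsanlinites → gitsenlinites.
Apply epenthesis: gitsenlinites → gitusenulinites.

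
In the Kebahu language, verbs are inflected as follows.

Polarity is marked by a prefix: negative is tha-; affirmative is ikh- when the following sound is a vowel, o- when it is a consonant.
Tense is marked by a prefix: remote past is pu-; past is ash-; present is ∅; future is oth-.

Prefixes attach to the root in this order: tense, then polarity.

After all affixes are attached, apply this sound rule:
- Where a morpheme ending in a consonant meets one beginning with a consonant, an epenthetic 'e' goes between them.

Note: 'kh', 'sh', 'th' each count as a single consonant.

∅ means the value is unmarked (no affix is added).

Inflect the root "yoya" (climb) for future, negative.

thaotheyoya

Attach tense future oth- → othyoya.
Attach polarity negative tha- → thaothyoya.
Apply epenthesis: thaothyoya → thaotheyoya.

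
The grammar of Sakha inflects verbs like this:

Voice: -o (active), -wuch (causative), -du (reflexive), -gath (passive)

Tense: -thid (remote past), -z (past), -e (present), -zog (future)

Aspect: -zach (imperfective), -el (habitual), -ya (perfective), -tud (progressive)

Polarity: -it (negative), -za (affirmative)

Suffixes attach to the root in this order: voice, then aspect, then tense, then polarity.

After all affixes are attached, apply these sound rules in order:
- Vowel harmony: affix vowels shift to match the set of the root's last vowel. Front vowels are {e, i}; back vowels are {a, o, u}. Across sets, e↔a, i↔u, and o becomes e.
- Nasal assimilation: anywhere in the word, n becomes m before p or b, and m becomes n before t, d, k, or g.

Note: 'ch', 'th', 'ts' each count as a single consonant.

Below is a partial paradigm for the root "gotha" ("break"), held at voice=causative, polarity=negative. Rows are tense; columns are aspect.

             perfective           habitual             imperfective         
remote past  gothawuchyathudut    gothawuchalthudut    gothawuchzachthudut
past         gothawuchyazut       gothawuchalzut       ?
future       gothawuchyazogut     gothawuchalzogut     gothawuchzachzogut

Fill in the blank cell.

gothawuchzachzut

Attach voice causative -wuch → gothawuch.
Attach aspect imperfective -zach → gothawuchzach.
Attach tense past -z → gothawuchzachz.
Attach polarity negative -it → gothawuchzachzit.
Apply vowel harmony: gothawuchzachzit → gothawuchzachzut.
Nasal assimilation: no change.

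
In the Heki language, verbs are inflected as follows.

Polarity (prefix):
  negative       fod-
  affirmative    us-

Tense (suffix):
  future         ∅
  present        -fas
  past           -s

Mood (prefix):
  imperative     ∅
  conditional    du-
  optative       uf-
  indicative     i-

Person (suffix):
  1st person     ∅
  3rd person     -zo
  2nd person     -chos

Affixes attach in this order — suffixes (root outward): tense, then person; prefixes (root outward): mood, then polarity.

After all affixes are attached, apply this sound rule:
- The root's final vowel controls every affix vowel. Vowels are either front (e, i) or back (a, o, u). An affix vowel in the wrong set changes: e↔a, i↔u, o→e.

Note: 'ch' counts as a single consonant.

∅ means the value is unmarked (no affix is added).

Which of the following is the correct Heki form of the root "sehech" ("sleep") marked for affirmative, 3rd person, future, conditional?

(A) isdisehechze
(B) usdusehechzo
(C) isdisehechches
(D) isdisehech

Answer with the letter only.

tense = future: zero marking, form stays sehech.
Attach person 3rd person -zo → sehechzo.
Attach mood conditional du- → dusehechzo.
Attach polarity affirmative us- → usdusehechzo.
Apply vowel harmony: usdusehechzo → isdisehechze.
So the correct form is isdisehechze, option (A).
(D) isdisehech is wrong: it uses 1st person instead of 3rd person for person.
(C) isdisehechches is wrong: it uses 2nd person instead of 3rd person for person.
(B) usdusehechzo is wrong: it fails to apply the sound rule(s).

A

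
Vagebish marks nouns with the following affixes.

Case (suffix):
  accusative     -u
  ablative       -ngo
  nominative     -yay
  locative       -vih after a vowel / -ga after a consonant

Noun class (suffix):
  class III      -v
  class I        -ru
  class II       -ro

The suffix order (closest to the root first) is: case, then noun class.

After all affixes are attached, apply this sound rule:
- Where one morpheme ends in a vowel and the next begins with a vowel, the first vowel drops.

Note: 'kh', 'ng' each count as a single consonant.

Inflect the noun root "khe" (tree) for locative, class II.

khevihro

Attach case locative -vih (after vowel 'e') → khevih.
Attach noun class class II -ro → khevihro.
Vowel deletion: no change.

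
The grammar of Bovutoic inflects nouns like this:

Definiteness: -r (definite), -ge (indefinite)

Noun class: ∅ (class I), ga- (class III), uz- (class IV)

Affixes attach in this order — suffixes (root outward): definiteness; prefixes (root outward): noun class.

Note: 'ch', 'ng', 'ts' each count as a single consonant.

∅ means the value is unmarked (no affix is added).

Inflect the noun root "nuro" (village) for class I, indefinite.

Attach definiteness indefinite -ge → nuroge.
noun class = class I: zero marking, form stays nuroge.

nuroge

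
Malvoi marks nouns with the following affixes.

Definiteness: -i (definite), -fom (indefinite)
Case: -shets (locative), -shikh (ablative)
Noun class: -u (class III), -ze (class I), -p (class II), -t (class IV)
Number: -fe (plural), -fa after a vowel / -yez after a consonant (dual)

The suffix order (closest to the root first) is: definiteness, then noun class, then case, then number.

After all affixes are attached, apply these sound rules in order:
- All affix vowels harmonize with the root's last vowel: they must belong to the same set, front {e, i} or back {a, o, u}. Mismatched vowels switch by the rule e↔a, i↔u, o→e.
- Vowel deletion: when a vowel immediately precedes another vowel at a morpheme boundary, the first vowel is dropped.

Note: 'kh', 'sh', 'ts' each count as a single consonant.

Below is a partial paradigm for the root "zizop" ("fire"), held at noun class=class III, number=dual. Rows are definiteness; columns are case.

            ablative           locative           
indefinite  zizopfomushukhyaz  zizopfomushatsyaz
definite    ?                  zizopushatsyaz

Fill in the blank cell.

zizopushukhyaz

Attach definiteness definite -i → zizopi.
Attach noun class class III -u → zizopiu.
Attach case ablative -shikh → zizopiushikh.
Attach number dual -yez (after consonant 'kh') → zizopiushikhyez.
Apply vowel harmony: zizopiushikhyez → zizopuushukhyaz.
Apply vowel deletion: zizopuushukhyaz → zizopushukhyaz.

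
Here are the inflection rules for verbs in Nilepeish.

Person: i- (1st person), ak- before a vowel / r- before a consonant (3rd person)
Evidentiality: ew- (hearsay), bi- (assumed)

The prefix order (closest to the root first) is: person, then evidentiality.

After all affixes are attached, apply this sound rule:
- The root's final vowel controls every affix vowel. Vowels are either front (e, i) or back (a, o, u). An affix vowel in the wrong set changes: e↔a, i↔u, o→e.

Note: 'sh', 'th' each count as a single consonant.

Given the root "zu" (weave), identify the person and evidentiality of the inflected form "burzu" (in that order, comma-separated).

Segment: bi-r-zu.
person: ak/r- → 3rd person.
evidentiality: bi- → assumed.

3rd person, assumed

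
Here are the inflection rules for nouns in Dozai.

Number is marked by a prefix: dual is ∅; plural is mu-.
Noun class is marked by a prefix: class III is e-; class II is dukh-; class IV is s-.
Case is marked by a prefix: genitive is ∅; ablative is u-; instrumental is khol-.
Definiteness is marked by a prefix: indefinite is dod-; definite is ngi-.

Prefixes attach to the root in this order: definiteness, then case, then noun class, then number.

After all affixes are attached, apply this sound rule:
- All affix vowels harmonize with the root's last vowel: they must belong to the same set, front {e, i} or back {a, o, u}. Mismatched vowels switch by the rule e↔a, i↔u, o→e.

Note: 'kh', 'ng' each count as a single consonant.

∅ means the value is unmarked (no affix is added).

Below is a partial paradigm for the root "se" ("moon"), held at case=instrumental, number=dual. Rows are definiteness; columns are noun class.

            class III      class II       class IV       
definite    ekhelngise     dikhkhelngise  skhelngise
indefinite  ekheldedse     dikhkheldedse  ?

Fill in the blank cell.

Attach definiteness indefinite dod- → dodse.
Attach case instrumental khol- → kholdodse.
Attach noun class class IV s- → skholdodse.
number = dual: zero marking, form stays skholdodse.
Apply vowel harmony: skholdodse → skheldedse.

skheldedse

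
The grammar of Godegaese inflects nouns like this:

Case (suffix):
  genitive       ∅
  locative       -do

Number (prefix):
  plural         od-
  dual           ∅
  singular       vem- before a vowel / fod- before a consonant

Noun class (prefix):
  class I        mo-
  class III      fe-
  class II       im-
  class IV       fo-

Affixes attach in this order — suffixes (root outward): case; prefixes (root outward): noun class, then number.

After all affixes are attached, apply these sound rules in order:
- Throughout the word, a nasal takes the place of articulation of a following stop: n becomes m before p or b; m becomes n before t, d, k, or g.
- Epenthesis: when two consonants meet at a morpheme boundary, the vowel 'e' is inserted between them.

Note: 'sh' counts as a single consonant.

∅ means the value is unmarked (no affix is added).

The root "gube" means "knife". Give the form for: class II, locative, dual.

inegubedo

Attach noun class class II im- → imgube.
number = dual: zero marking, form stays imgube.
Attach case locative -do → imgubedo.
Apply nasal assimilation: imgubedo → ingubedo.
Apply epenthesis: ingubedo → inegubedo.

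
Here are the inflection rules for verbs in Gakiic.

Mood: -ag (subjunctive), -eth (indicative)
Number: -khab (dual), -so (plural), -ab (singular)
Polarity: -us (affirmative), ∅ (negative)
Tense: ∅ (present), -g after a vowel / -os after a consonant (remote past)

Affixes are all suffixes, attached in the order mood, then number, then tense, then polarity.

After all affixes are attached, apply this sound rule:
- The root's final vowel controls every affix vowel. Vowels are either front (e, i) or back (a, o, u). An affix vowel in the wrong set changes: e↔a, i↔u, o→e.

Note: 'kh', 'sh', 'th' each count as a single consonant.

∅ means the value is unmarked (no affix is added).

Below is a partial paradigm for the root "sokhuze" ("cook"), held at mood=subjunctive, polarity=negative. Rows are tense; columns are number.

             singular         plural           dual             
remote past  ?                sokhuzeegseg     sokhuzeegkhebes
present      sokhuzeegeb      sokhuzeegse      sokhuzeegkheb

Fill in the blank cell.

Attach mood subjunctive -ag → sokhuzeag.
Attach number singular -ab → sokhuzeagab.
Attach tense remote past -os (after consonant 'b') → sokhuzeagabos.
polarity = negative: zero marking, form stays sokhuzeagabos.
Apply vowel harmony: sokhuzeagabos → sokhuzeegebes.

sokhuzeegebes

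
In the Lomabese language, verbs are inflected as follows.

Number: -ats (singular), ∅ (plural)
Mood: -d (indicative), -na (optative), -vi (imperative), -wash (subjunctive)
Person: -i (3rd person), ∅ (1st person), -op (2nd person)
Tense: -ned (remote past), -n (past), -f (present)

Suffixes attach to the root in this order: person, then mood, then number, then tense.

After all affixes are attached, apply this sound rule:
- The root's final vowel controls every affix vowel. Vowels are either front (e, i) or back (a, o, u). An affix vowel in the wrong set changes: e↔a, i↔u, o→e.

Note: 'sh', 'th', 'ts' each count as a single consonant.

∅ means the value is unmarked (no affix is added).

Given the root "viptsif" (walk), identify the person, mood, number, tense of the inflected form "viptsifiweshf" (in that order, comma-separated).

Segment: viptsif-i-wash-f.
person: -i → 3rd person.
mood: -wash → subjunctive.
number: ∅ → plural.
tense: -f → present.

3rd person, subjunctive, plural, present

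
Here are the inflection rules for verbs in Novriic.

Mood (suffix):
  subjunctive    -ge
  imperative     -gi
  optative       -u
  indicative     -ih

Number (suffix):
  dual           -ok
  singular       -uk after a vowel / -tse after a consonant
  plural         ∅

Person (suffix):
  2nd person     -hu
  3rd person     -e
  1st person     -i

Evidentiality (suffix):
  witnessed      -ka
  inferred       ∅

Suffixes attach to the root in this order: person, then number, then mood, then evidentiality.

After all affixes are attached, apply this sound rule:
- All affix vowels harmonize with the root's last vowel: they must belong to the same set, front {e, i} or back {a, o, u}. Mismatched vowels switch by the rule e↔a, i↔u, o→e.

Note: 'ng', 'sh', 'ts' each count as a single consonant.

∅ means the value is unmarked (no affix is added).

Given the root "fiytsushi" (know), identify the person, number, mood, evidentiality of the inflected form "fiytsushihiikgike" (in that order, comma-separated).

Segment: fiytsushi-hu-uk-gi-ka.
person: -hu → 2nd person.
number: -uk/tse → singular.
mood: -gi → imperative.
evidentiality: -ka → witnessed.

2nd person, singular, imperative, witnessed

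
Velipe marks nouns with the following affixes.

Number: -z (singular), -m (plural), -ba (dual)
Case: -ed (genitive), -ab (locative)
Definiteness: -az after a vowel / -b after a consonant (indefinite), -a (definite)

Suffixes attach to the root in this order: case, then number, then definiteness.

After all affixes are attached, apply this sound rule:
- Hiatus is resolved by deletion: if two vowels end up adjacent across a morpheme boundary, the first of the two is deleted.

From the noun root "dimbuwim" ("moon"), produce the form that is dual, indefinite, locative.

Attach case locative -ab → dimbuwimab.
Attach number dual -ba → dimbuwimabba.
Attach definiteness indefinite -az (after vowel 'a') → dimbuwimabbaaz.
Apply vowel deletion: dimbuwimabbaaz → dimbuwimabbaz.

dimbuwimabbaz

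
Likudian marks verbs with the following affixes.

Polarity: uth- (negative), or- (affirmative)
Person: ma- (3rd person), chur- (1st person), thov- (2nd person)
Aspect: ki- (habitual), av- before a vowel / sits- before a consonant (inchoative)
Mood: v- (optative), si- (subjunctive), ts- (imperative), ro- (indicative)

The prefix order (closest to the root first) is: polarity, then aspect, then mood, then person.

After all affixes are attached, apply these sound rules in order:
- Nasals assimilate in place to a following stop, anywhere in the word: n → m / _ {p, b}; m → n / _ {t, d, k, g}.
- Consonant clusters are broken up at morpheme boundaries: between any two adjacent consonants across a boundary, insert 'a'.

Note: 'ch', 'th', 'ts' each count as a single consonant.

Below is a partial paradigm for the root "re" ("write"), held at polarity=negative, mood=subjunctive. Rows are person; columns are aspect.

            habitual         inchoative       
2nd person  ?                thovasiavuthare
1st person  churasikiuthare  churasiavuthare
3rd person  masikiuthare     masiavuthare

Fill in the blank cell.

Attach polarity negative uth- → uthre.
Attach aspect habitual ki- → kiuthre.
Attach mood subjunctive si- → sikiuthre.
Attach person 2nd person thov- → thovsikiuthre.
Nasal assimilation: no change.
Apply epenthesis: thovsikiuthre → thovasikiuthare.

thovasikiuthare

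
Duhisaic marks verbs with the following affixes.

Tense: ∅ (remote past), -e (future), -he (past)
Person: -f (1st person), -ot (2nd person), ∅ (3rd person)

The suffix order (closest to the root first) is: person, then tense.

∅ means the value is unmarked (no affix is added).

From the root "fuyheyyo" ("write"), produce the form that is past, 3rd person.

fuyheyyohe

person = 3rd person: zero marking, form stays fuyheyyo.
Attach tense past -he → fuyheyyohe.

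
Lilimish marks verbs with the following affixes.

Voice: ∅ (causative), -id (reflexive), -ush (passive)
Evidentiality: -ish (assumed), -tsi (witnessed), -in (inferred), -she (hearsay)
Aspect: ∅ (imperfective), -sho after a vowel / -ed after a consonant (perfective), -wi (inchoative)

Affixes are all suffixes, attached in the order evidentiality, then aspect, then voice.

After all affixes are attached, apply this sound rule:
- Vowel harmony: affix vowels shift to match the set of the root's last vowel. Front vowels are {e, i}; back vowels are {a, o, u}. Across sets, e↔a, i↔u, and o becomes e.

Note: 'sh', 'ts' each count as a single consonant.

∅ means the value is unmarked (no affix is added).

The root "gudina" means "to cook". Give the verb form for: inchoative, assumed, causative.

Attach evidentiality assumed -ish → gudinaish.
Attach aspect inchoative -wi → gudinaishwi.
voice = causative: zero marking, form stays gudinaishwi.
Apply vowel harmony: gudinaishwi → gudinaushwu.

gudinaushwu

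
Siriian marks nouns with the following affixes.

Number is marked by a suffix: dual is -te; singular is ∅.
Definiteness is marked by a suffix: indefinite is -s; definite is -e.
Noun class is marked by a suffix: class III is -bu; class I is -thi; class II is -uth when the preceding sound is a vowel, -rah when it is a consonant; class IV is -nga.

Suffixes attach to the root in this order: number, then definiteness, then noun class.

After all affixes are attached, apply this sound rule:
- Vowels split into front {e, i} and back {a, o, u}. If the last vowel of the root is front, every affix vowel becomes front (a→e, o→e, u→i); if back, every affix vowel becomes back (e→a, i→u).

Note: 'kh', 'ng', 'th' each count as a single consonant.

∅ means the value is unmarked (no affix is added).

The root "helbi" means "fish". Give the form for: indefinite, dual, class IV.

Attach number dual -te → helbite.
Attach definiteness indefinite -s → helbites.
Attach noun class class IV -nga → helbitesnga.
Apply vowel harmony: helbitesnga → helbitesnge.

helbitesnge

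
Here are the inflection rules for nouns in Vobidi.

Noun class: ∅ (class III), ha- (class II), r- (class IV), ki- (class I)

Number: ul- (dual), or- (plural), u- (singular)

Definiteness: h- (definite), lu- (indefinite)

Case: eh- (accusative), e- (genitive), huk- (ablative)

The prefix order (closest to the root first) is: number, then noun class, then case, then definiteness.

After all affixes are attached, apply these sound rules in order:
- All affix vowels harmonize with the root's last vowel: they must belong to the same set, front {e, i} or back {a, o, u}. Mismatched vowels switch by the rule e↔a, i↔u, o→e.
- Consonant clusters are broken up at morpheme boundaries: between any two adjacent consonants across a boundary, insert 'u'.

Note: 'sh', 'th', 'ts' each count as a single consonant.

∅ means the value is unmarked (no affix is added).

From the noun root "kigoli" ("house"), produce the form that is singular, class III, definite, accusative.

Attach number singular u- → ukigoli.
noun class = class III: zero marking, form stays ukigoli.
Attach case accusative eh- → ehukigoli.
Attach definiteness definite h- → hehukigoli.
Apply vowel harmony: hehukigoli → hehikigoli.
Epenthesis: no change.

hehikigoli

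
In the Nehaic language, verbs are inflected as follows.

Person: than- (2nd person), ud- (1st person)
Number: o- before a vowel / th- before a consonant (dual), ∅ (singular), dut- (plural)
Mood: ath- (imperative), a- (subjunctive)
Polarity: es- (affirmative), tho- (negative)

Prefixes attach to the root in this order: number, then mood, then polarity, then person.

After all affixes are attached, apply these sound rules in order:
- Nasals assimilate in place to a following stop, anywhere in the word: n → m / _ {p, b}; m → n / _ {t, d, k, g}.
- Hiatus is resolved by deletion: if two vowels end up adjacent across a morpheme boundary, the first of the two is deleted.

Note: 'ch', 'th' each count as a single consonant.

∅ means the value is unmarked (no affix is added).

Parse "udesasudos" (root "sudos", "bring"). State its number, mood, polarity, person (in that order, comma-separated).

Segment: ud-es-a-sudos.
number: ∅ → singular.
mood: a- → subjunctive.
polarity: es- → affirmative.
person: ud- → 1st person.

singular, subjunctive, affirmative, 1st person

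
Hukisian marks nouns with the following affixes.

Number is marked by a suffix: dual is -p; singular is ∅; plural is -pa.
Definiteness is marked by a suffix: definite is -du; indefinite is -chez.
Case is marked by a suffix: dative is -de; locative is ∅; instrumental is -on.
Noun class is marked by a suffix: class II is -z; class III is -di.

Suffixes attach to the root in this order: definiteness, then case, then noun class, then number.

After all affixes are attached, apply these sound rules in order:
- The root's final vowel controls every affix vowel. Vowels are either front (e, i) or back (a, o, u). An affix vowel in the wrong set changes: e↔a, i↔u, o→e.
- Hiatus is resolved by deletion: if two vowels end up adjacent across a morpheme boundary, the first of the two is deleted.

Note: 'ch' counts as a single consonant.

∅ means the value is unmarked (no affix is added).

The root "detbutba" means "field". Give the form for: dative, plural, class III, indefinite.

detbutbachazdadupa

Attach definiteness indefinite -chez → detbutbachez.
Attach case dative -de → detbutbachezde.
Attach noun class class III -di → detbutbachezdedi.
Attach number plural -pa → detbutbachezdedipa.
Apply vowel harmony: detbutbachezdedipa → detbutbachazdadupa.
Vowel deletion: no change.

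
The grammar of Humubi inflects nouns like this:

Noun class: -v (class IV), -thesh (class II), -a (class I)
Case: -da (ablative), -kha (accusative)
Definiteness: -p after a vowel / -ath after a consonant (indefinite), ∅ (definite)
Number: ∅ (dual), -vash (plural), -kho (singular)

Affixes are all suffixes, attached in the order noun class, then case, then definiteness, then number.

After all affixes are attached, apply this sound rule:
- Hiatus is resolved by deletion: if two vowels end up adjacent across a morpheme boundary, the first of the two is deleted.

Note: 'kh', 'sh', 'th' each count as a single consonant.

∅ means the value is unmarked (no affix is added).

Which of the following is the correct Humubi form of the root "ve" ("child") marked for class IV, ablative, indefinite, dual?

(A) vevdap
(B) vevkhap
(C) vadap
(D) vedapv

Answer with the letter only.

Attach noun class class IV -v → vev.
Attach case ablative -da → vevda.
Attach definiteness indefinite -p (after vowel 'a') → vevdap.
number = dual: zero marking, form stays vevdap.
Vowel deletion: no change.
So the correct form is vevdap, option (A).
(D) vedapv is wrong: it has the affixes in the wrong order.
(C) vadap is wrong: it uses class I instead of class IV for noun class.
(B) vevkhap is wrong: it uses accusative instead of ablative for case.

A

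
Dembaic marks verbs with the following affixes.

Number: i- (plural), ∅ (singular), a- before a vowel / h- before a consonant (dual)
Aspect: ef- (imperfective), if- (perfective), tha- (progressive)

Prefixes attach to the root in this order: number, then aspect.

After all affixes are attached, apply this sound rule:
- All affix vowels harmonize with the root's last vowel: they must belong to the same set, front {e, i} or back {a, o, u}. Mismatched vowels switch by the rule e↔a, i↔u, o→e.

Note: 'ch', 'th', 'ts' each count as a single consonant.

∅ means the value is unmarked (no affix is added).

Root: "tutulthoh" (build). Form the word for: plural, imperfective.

afututulthoh

Attach number plural i- → itutulthoh.
Attach aspect imperfective ef- → efitutulthoh.
Apply vowel harmony: efitutulthoh → afututulthoh.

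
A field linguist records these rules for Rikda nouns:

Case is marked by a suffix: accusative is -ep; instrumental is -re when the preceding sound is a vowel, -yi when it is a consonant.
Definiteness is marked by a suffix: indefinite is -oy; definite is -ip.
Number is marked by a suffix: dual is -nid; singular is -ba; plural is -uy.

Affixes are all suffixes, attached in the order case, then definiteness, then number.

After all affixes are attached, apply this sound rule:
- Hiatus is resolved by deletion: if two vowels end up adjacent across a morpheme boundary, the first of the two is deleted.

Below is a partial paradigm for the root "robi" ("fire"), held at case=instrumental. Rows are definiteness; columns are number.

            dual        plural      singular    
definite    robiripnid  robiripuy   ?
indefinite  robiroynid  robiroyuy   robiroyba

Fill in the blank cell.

robiripba

Attach case instrumental -re (after vowel 'i') → robire.
Attach definiteness definite -ip → robireip.
Attach number singular -ba → robireipba.
Apply vowel deletion: robireipba → robiripba.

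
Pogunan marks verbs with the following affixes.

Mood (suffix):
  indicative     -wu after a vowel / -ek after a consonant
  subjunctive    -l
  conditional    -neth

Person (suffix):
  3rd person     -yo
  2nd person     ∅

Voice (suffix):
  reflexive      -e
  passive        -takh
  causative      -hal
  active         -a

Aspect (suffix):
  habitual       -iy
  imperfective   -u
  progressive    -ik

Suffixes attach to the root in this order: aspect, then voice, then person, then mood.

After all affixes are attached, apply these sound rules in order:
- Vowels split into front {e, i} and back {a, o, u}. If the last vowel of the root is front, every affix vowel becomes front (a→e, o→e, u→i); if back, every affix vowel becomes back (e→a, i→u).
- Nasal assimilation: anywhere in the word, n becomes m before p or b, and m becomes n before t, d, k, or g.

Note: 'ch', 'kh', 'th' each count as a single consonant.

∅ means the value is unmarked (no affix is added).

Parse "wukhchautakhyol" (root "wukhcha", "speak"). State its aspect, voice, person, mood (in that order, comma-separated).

Segment: wukhcha-u-takh-yo-l.
aspect: -u → imperfective.
voice: -takh → passive.
person: -yo → 3rd person.
mood: -l → subjunctive.

imperfective, passive, 3rd person, subjunctive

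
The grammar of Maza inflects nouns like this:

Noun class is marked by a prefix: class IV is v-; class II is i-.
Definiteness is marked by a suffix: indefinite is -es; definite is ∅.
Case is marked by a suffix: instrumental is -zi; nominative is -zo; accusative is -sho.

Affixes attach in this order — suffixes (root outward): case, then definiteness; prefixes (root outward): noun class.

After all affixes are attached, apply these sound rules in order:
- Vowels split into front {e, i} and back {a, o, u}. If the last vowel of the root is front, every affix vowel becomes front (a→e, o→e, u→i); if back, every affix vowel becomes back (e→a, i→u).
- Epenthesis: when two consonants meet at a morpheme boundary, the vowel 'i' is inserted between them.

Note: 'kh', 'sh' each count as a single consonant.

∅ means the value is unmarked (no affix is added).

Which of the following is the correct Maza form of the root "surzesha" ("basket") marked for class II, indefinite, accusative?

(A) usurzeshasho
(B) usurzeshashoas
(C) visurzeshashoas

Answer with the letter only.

Attach case accusative -sho → surzeshasho.
Attach noun class class II i- → isurzeshasho.
Attach definiteness indefinite -es → isurzeshashoes.
Apply vowel harmony: isurzeshashoes → usurzeshashoas.
Epenthesis: no change.
So the correct form is usurzeshashoas, option (B).
(C) visurzeshashoas is wrong: it uses class IV instead of class II for noun class.
(A) usurzeshasho is wrong: it uses definite instead of indefinite for definiteness.

B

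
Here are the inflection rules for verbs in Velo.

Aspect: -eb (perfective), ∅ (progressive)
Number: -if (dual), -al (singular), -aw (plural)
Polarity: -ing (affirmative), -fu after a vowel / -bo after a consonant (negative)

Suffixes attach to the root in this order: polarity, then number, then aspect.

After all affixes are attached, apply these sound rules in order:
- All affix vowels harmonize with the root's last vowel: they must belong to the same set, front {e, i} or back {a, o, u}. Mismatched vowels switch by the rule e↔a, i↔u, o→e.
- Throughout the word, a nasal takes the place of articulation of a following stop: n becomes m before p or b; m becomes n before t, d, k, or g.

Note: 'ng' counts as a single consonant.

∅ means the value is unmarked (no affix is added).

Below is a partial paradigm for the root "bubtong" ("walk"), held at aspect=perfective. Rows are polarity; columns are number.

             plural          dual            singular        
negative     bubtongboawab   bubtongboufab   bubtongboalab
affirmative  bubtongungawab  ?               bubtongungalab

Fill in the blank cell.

Attach polarity affirmative -ing → bubtonging.
Attach number dual -if → bubtongingif.
Attach aspect perfective -eb → bubtongingifeb.
Apply vowel harmony: bubtongingifeb → bubtongungufab.
Nasal assimilation: no change.

bubtongungufab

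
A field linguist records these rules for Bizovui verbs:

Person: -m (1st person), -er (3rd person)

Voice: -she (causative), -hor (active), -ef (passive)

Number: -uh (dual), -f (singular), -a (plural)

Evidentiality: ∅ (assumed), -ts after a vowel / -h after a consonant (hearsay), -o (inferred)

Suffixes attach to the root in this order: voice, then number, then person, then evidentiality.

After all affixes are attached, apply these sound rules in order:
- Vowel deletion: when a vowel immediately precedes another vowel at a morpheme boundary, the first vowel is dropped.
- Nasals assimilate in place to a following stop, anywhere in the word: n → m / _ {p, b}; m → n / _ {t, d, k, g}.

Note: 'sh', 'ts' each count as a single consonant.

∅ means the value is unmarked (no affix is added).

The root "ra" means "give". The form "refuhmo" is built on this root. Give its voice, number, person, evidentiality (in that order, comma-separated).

passive, dual, 1st person, inferred

Segment: ra-ef-uh-m-o.
voice: -ef → passive.
number: -uh → dual.
person: -m → 1st person.
evidentiality: -o → inferred.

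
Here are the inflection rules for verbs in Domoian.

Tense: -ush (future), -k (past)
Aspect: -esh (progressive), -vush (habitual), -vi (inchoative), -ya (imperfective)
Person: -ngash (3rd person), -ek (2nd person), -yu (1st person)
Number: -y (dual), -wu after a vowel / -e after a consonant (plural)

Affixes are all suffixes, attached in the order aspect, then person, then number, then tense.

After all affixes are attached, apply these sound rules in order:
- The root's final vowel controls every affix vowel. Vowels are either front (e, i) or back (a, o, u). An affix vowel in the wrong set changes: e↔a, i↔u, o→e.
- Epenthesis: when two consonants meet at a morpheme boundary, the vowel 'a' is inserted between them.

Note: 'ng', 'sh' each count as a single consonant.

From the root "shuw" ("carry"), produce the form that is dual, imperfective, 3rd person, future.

shuwayangashayush

Attach aspect imperfective -ya → shuwya.
Attach person 3rd person -ngash → shuwyangash.
Attach number dual -y → shuwyangashy.
Attach tense future -ush → shuwyangashyush.
Vowel harmony: no change.
Apply epenthesis: shuwyangashyush → shuwayangashayush.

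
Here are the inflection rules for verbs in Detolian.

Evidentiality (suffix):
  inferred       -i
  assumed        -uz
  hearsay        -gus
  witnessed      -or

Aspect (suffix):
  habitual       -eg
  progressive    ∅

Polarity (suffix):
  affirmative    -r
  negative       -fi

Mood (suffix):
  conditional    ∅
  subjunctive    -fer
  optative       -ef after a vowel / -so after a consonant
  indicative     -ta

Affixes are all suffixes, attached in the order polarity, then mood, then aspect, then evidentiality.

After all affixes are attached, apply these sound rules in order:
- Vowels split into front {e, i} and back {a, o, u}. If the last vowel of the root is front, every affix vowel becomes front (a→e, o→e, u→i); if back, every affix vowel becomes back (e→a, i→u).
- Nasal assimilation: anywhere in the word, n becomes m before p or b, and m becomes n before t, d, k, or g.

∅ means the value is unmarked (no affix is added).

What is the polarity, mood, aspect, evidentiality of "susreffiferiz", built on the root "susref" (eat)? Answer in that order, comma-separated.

Segment: susref-fi-fer-uz.
polarity: -fi → negative.
mood: -fer → subjunctive.
aspect: ∅ → progressive.
evidentiality: -uz → assumed.

negative, subjunctive, progressive, assumed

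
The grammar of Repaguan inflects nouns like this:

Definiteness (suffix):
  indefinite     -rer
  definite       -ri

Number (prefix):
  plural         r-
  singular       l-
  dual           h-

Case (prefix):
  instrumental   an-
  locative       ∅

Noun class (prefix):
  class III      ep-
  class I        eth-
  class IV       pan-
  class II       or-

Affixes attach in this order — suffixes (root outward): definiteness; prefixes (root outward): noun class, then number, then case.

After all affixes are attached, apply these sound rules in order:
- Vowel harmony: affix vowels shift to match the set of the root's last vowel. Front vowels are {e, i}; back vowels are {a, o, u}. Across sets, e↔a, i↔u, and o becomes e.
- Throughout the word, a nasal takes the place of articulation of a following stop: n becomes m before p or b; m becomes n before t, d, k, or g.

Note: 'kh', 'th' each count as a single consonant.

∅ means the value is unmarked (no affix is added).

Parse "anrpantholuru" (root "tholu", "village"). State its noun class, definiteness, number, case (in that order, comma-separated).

Segment: an-r-pan-tholu-ri.
noun class: pan- → class IV.
definiteness: -ri → definite.
number: r- → plural.
case: an- → instrumental.

class IV, definite, plural, instrumental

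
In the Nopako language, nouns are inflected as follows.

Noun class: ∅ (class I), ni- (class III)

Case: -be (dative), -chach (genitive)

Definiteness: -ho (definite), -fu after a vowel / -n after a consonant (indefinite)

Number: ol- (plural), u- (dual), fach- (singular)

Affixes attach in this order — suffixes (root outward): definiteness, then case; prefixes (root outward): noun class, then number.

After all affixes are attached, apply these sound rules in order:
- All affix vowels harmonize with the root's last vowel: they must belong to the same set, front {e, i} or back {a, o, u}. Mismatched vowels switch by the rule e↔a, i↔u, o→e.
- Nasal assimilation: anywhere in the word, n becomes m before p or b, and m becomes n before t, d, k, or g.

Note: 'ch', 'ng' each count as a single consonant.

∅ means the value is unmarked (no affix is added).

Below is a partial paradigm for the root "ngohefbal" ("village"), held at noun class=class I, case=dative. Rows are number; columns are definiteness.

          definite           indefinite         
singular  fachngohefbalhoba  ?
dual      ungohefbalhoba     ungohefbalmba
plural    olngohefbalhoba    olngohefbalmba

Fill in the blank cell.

Attach definiteness indefinite -n (after consonant 'l') → ngohefbaln.
noun class = class I: zero marking, form stays ngohefbaln.
Attach case dative -be → ngohefbalnbe.
Attach number singular fach- → fachngohefbalnbe.
Apply vowel harmony: fachngohefbalnbe → fachngohefbalnba.
Apply nasal assimilation: fachngohefbalnba → fachngohefbalmba.

fachngohefbalmba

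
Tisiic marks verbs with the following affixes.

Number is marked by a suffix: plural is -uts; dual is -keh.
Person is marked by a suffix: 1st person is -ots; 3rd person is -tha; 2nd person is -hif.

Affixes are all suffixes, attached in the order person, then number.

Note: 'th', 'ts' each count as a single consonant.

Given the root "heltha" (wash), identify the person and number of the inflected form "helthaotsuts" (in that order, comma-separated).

1st person, plural

Segment: heltha-ots-uts.
person: -ots → 1st person.
number: -uts → plural.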